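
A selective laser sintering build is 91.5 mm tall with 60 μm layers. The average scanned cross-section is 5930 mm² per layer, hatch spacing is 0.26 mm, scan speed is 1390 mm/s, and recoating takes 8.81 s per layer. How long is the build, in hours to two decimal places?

10.68 hours

Layer count = ceil(91.5 / 0.06) = 1525.
Scan path per layer = 5930 / 0.26, so 22807.7 mm.
Per-layer scan time = 22807.7 / 1390 = 16.4084 s.
Time per layer = 16.4084 + 8.81 = 25.2184 s.
1525 layers × 25.2184 s/layer = 38458.06 s, i.e. 10.68 hours.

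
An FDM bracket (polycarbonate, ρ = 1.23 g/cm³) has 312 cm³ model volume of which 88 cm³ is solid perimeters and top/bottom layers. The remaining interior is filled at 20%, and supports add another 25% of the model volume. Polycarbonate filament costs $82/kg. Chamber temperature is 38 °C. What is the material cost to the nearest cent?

Interior volume = 312 − 88 = 224 cm³.
Infill volume = 0.20 × 224, so 44.8 cm³.
Support = 0.25 × 312 = 78 cm³.
Deposited volume = 88 + 44.8 + 78 = 210.8 cm³.
Mass = 210.8 × 1.23 = 259.284 g.
At $82/kg: 259.284/1000 × 82 = $21.26.

$21.26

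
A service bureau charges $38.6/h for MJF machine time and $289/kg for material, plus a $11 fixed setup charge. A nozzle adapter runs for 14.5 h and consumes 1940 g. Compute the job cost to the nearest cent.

$1131.36

Time charge = 38.6 × 14.5 = $559.70.
Feedstock cost = 289 × 1940/1000 = $560.66.
Adding setup: 559.70 + 560.66 + 11 → $1131.36.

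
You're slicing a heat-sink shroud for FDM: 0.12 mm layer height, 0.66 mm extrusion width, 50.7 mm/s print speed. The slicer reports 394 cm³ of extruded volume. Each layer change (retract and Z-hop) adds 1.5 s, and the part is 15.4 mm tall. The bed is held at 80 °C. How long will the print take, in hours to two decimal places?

27.31 hours

Extrusion cross-section = 0.12 × 0.66, so 0.0792 mm².
Path length: 394000 mm³ / 0.0792 mm² → 4974747.5 mm.
Extrusion time = 4974747.5 / 50.7, so 98121.3 s.
Number of layers: 15.4 / 0.12 → 129 (rounded up).
Layer-change overhead = 129 × 1.5, so 193.5 s.
Total = 98121.3 + 193.5 = 98314.8 s = 27.31 hours.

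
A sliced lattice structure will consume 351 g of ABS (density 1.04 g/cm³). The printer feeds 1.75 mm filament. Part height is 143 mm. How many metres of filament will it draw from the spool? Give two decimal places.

Volume = 351 g / 1.04 g·cm⁻³ = 337.5 cm³ = 337500 mm³.
A = π r² = π × 0.875² = 2.4053 mm².
L = V/A = 337500/2.4053 = 140315.14 mm → 140.32 m.

140.32 m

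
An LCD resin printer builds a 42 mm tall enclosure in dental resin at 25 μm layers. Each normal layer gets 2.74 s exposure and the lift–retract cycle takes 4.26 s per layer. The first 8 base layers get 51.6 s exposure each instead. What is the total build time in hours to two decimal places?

Layer count = ceil(42 / 0.025) = 1680.
Burn-in layers: 8 × (51.6 + 4.26) → 446.88 s.
Remaining layers = 1672 × (2.74 + 4.26), so 11704 s.
Sum: 446.88 + 11704 = 12150.88 s → 3.38 hours.

3.38 hours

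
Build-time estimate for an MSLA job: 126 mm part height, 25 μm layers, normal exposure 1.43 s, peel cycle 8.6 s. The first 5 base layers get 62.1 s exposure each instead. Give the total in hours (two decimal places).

14.13 hours

Layers = ⌈126/0.025⌉ = 5040.
Bottom layers = 5 × (62.1 + 8.6) = 353.5 s.
Regular layers = 5035 × (1.43 + 8.6), so 50501.05 s.
Sum: 353.5 + 50501.05 = 50854.55 s → 14.13 hours.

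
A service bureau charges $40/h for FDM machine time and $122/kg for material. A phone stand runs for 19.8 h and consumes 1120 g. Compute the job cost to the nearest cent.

Time charge: 40 × 19.8 → $792.00.
Material charge = 122 × 1120/1000, so $136.64.
Job cost: 792.00 + 136.64 = $928.64.

$928.64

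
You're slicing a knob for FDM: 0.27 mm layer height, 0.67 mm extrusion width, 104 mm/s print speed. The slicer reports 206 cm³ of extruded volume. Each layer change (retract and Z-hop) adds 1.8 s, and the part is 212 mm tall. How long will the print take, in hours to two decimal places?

3.43 hours

Extrusion cross-section = 0.27 × 0.67 = 0.1809 mm².
Toolpath length = 206 cm³ / 0.1809 mm² = 206000 / 0.1809 = 1138750.7 mm.
Print-move time: 1138750.7 / 104 → 10949.5 s.
Layer count = ceil(212 / 0.27) = 786.
Layer-change overhead = 786 × 1.8, so 1414.8 s.
Altogether 10949.5 + 1414.8 = 12364.3 s, i.e. 3.43 hours.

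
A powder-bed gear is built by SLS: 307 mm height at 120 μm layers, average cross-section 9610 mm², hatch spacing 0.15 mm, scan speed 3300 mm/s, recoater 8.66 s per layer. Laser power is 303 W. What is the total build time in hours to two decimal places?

19.96 hours

Number of layers: 307 / 0.12 → 2559 (rounded up).
Per-layer scan distance = 9610 / 0.15 = 64066.7 mm.
Scan time per layer: 64066.7 / 3300 → 19.4142 s.
Layer cycle: 19.4142 + 8.66 → 28.0742 s.
Total: 2559 × 28.0742 s = 71841.8778 s → 19.96 hours.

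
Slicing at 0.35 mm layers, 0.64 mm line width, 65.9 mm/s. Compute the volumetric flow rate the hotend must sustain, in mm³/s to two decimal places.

14.76

Bead cross-section: 0.35 × 0.64 → 0.224 mm².
Q = v·A = 65.9 × 0.224 = 14.76 mm³/s.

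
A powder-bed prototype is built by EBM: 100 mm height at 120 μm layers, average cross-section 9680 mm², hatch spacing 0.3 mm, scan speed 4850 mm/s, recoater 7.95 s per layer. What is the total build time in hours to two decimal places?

Layer count = ceil(100 / 0.12) = 834.
Scan path per layer = 9680 / 0.3, so 32266.7 mm.
Beam time per layer: 32266.7 / 4850 → 6.6529 s.
Per-layer time = 6.6529 + 7.95 = 14.6029 s.
834 layers × 14.6029 s/layer = 12178.8186 s, i.e. 3.38 hours.

3.38 hours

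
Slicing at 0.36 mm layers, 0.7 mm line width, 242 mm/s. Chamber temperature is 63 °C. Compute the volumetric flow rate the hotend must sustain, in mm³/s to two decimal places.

60.98

Extrusion cross-section = 0.36 × 0.7, so 0.252 mm².
Volumetric flow = 242 × 0.252 = 60.98 mm³/s.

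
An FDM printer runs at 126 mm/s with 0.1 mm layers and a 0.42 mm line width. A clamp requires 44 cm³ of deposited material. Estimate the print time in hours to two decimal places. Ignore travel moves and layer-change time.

Extrusion cross-section = 0.1 × 0.42, so 0.042 mm².
Path length: 44000 mm³ / 0.042 mm² → 1047619 mm.
Extrusion time = 1047619 / 126 = 8314.4 s.
That's 8314.4 s → 2.31 hours.

2.31 hours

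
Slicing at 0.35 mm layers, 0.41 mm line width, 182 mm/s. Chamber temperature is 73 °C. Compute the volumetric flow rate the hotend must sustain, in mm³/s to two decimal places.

A = 0.35 × 0.41 = 0.1435 mm².
Volumetric flow = 182 × 0.1435 = 26.12 mm³/s.

26.12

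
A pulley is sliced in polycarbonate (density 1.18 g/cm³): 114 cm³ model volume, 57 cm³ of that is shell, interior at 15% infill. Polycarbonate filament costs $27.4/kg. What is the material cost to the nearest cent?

Volume inside the shell = 114 − 57 = 57 cm³.
Infill deposited = 0.15 × 57 = 8.55 cm³.
Total printed volume = 57 + 8.55, so 65.55 cm³.
Mass = 65.55 × 1.18 = 77.349 g.
At $27.4/kg: 77.349/1000 × 27.4 = $2.12.

$2.12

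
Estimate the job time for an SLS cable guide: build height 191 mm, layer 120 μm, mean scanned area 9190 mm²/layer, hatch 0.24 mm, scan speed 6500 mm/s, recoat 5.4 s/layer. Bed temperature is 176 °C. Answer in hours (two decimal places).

4.99 hours

Number of layers: 191 / 0.12 → 1592 (rounded up).
Hatch length per layer: 9190 / 0.24 → 38291.7 mm.
Laser time per layer = 38291.7 / 6500, so 5.891 s.
Per-layer time = 5.891 + 5.4 = 11.291 s.
Total: 1592 × 11.291 s = 17975.272 s → 4.99 hours.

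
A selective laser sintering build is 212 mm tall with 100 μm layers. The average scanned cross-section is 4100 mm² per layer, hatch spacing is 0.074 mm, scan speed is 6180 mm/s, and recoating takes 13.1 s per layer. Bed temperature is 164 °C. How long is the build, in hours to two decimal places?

Number of layers: 212 / 0.1 → 2120 (rounded up).
Hatch length per layer = 4100 / 0.074 = 55405.4 mm.
Per-layer scan time: 55405.4 / 6180 → 8.9653 s.
Per-layer time = 8.9653 + 13.1 = 22.0653 s.
Build time = 2120 × 22.0653 = 46778.436 s = 12.99 hours.

12.99 hours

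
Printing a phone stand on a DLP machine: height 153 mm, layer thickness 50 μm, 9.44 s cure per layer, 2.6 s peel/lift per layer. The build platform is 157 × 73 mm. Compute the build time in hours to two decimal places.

Layer count = ceil(153 / 0.05) = 3060.
Per-layer time = 9.44 + 2.6, so 12.04 s.
Build time: 3060 × 12.04 s = 36842.4 s, i.e. 10.23 hours.

10.23 hours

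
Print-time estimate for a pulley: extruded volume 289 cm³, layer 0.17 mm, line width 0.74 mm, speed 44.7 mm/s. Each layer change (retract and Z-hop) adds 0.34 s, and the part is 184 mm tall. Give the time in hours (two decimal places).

14.38 hours

Line area: 0.17 × 0.74 → 0.1258 mm².
Path length: 289000 mm³ / 0.1258 mm² → 2297297.3 mm.
Print-move time = 2297297.3 / 44.7 = 51393.7 s.
Layer count = ceil(184 / 0.17) = 1083.
Non-print overhead: 1083 × 0.34 → 368.22 s.
Altogether 51393.7 + 368.22 = 51761.92 s, i.e. 14.38 hours.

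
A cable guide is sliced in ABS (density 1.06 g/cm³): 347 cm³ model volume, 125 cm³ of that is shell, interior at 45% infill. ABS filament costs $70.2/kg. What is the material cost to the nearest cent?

$16.74

Interior volume = 347 − 125 = 222 cm³.
Deposited infill = 0.45 × 222, so 99.9 cm³.
Total extruded = 125 + 99.9, so 224.9 cm³.
Mass = 224.9 × 1.06 = 238.394 g.
Cost = 238.394 g / 1000 × $70.2/kg = $16.74.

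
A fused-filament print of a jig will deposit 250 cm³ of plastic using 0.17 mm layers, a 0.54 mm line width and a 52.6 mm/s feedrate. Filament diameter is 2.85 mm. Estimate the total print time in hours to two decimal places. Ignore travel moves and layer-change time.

Bead cross-section = 0.17 × 0.54, so 0.0918 mm².
Toolpath length = 250 cm³ / 0.0918 mm² = 250000 / 0.0918 = 2723311.5 mm.
Extrusion time: 2723311.5 / 52.6 → 51774 s.
That's 51774 s → 14.38 hours.

14.38 hours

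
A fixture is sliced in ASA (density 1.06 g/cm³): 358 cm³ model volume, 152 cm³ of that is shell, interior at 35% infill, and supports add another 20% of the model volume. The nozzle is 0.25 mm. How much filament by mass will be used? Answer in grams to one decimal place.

313.4 g

Volume inside the shell = 358 − 152, so 206 cm³.
Infill deposited = 0.35 × 206 = 72.1 cm³.
Support = 0.20 × 358, so 71.6 cm³.
Deposited volume = 152 + 72.1 + 71.6, so 295.7 cm³.
Mass = 295.7 × 1.06 = 313.442 g.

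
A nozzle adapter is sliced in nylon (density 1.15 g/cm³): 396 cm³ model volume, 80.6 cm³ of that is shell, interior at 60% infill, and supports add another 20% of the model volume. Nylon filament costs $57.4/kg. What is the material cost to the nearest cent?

$23.04

Volume inside the shell = 396 − 80.6, so 315.4 cm³.
Infill volume: 0.60 × 315.4 → 189.24 cm³.
Support: 0.20 × 396 → 79.2 cm³.
Total extruded: 80.6 + 189.24 + 79.2 → 349.04 cm³.
Mass = 349.04 × 1.15, so 401.396 g.
At $57.4/kg: 401.396/1000 × 57.4 = $23.04.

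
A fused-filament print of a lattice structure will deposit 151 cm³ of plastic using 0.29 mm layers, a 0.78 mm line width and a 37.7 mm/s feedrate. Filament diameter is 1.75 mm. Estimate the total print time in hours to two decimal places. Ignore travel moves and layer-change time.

4.92 hours

Bead cross-section = 0.29 × 0.78, so 0.2262 mm².
Total extruded path = 151000/0.2262 = 667550.8 mm.
Time extruding = 667550.8 / 37.7 = 17706.9 s.
17706.9 s = 4.92 hours.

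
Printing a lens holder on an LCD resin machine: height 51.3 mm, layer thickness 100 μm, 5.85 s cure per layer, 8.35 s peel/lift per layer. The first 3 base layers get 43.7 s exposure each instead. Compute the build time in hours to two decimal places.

2.06 hours

Number of layers: 51.3 / 0.1 → 513 (rounded up).
Bottom layers: 3 × (43.7 + 8.35) → 156.15 s.
Regular layers = 510 × (5.85 + 8.35) = 7242 s.
Sum: 156.15 + 7242 = 7398.15 s → 2.06 hours.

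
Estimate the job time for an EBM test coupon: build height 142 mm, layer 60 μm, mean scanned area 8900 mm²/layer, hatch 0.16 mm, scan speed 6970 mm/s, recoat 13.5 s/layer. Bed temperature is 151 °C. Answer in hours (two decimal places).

14.12 hours

Layer count = ceil(142 / 0.06) = 2367.
Per-layer scan distance = 8900 / 0.16, so 55625 mm.
Scan time per layer = 55625 / 6970, so 7.9806 s.
Layer cycle = 7.9806 + 13.5, so 21.4806 s.
Build time = 2367 × 21.4806 = 50844.5802 s = 14.12 hours.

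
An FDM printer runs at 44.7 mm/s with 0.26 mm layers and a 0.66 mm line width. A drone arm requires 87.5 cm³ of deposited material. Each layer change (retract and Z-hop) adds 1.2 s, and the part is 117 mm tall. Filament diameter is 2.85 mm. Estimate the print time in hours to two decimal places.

Line area = 0.26 × 0.66, so 0.1716 mm².
Path length: 87500 mm³ / 0.1716 mm² → 509906.8 mm.
Time extruding = 509906.8 / 44.7 = 11407.3 s.
Number of layers: 117 / 0.26 → 450 (rounded up).
Layer-change overhead: 450 × 1.2 → 540 s.
Altogether 11407.3 + 540 = 11947.3 s, i.e. 3.32 hours.

3.32 hours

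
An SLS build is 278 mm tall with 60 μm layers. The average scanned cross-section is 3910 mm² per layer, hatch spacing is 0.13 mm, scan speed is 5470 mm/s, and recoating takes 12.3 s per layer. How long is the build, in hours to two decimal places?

Layers = ⌈278/0.06⌉ = 4634.
Scan path per layer = 3910 / 0.13, so 30076.9 mm.
Per-layer scan time = 30076.9 / 5470, so 5.4985 s.
Time per layer: 5.4985 + 12.3 → 17.7985 s.
Build time = 4634 × 17.7985 = 82478.249 s = 22.91 hours.

22.91 hours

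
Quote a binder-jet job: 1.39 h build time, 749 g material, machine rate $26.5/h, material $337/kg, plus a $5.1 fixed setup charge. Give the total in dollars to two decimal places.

Machine cost: 26.5 × 1.39 → $36.835.
Feedstock cost = 337 × 749/1000, so $252.413.
Total = 36.835 + 252.413 + 5.1 = 294.348 ≈ $294.35.

$294.35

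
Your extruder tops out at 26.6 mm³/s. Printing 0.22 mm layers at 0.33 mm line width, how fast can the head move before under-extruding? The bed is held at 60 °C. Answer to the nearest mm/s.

366 mm/s

Bead cross-section = 0.22 × 0.33, so 0.0726 mm².
v_max = Q/A = 26.6/0.0726 = 366.39 mm/s → 366 mm/s.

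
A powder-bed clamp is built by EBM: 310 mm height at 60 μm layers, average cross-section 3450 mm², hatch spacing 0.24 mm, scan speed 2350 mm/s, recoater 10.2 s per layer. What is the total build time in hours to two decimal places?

Layer count = ceil(310 / 0.06) = 5167.
Hatch length per layer: 3450 / 0.24 → 14375 mm.
Beam time per layer = 14375 / 2350, so 6.117 s.
Per-layer time = 6.117 + 10.2 = 16.317 s.
Build time = 5167 × 16.317 = 84309.939 s = 23.42 hours.

23.42 hours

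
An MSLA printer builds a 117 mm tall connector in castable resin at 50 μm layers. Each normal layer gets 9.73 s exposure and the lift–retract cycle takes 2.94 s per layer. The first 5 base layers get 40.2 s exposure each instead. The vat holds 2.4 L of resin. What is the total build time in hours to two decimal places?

Number of layers: 117 / 0.05 → 2340 (rounded up).
Base layers = 5 × (40.2 + 2.94) = 215.7 s.
Normal layers = 2335 × (9.73 + 2.94) = 29584.45 s.
Sum: 215.7 + 29584.45 = 29800.15 s → 8.28 hours.

8.28 hours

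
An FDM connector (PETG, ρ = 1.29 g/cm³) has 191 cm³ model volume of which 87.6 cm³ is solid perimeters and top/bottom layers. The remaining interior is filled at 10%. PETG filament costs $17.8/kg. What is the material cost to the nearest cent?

$2.25

Volume inside the shell = 191 − 87.6 = 103.4 cm³.
Infill deposited = 0.10 × 103.4 = 10.34 cm³.
Deposited volume = 87.6 + 10.34 = 97.94 cm³.
Mass = 97.94 × 1.29, so 126.3426 g.
At $17.8/kg: 126.3426/1000 × 17.8 = $2.25.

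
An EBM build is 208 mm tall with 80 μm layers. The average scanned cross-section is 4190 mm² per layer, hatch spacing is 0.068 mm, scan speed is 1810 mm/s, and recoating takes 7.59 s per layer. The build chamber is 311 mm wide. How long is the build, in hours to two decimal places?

Number of layers: 208 / 0.08 → 2600 (rounded up).
Hatch length per layer = 4190 / 0.068 = 61617.6 mm.
Scan time per layer = 61617.6 / 1810 = 34.0429 s.
Time per layer = 34.0429 + 7.59, so 41.6329 s.
Total: 2600 × 41.6329 s = 108245.54 s → 30.07 hours.

30.07 hours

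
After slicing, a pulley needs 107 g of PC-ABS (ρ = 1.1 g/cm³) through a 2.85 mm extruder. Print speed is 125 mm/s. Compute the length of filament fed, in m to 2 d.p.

Volume = 107 g / 1.1 g·cm⁻³ = 97.2727 cm³ = 97272.7 mm³.
Cross-section of 2.85 mm filament: π·(2.85/2)² = 6.3794 mm².
Length = 97272.7 / 6.3794 = 15247.94 mm = 15.25 m.

15.25 m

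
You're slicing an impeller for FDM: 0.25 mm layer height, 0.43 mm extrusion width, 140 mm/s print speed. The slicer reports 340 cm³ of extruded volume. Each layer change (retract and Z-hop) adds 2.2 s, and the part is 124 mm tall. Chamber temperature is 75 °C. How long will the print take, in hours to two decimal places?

Line area: 0.25 × 0.43 → 0.1075 mm².
Toolpath length = 340 cm³ / 0.1075 mm² = 340000 / 0.1075 = 3162790.7 mm.
Extrusion time = 3162790.7 / 140, so 22591.4 s.
Number of layers: 124 / 0.25 → 496 (rounded up).
Z-hop total = 496 × 2.2 = 1091.2 s.
Total = 22591.4 + 1091.2 = 23682.6 s = 6.58 hours.

6.58 hours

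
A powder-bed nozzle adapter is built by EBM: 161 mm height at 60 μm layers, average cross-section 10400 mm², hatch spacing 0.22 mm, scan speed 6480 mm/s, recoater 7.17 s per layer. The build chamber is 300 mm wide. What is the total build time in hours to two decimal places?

Layer count = ceil(161 / 0.06) = 2684.
Scan path per layer = 10400 / 0.22, so 47272.7 mm.
Beam time per layer = 47272.7 / 6480 = 7.2952 s.
Time per layer = 7.2952 + 7.17 = 14.4652 s.
Build time = 2684 × 14.4652 = 38824.5968 s = 10.78 hours.

10.78 hours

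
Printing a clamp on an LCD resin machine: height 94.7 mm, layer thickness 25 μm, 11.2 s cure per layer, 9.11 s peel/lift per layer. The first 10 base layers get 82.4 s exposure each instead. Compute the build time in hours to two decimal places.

Layer count = ceil(94.7 / 0.025) = 3788.
Bottom layers: 10 × (82.4 + 9.11) → 915.1 s.
Normal layers = 3778 × (11.2 + 9.11) = 76731.18 s.
Total = 915.1 + 76731.18 = 77646.28 s = 21.57 hours.

21.57 hours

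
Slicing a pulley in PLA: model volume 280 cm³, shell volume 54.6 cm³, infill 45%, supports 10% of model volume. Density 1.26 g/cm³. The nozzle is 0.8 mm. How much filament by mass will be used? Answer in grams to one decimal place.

Infill region = 280 − 54.6, so 225.4 cm³.
Infill deposited = 0.45 × 225.4, so 101.43 cm³.
Support = 0.10 × 280 = 28 cm³.
Total printed volume = 54.6 + 101.43 + 28 = 184.03 cm³.
Mass = 184.03 × 1.26 = 231.8778 g.

231.9 g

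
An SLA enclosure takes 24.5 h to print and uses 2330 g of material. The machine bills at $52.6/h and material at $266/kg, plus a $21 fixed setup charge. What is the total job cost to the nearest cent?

$1929.48

Time charge: 52.6 × 24.5 → $1288.70.
Feedstock cost = 266 × 2330/1000, so $619.78.
Total = 1288.70 + 619.78 + 21 = $1929.48.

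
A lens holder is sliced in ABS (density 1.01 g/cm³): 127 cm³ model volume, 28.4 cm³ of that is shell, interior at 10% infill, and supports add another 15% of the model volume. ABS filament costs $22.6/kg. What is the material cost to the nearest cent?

$1.31

Infill region = 127 − 28.4 = 98.6 cm³.
Infill volume = 0.10 × 98.6 = 9.86 cm³.
Support: 0.15 × 127 → 19.05 cm³.
Total extruded: 28.4 + 9.86 + 19.05 → 57.31 cm³.
Mass = 57.31 × 1.01, so 57.8831 g.
At $22.6/kg: 57.8831/1000 × 22.6 = $1.31.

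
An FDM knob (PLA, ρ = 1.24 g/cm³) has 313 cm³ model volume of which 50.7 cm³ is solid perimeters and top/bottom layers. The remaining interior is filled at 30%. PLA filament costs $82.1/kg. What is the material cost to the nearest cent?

Interior volume = 313 − 50.7 = 262.3 cm³.
Infill deposited = 0.30 × 262.3 = 78.69 cm³.
Deposited volume: 50.7 + 78.69 → 129.39 cm³.
Mass = 129.39 × 1.24, so 160.4436 g.
Cost = 160.4436 g / 1000 × $82.1/kg = $13.17.

$13.17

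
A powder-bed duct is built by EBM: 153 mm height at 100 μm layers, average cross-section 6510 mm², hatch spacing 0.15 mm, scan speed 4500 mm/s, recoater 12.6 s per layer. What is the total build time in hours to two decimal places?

Layers = ⌈153/0.1⌉ = 1530.
Scan path per layer: 6510 / 0.15 → 43400 mm.
Beam time per layer: 43400 / 4500 → 9.6444 s.
Time per layer = 9.6444 + 12.6, so 22.2444 s.
Build time = 1530 × 22.2444 = 34033.932 s = 9.45 hours.

9.45 hours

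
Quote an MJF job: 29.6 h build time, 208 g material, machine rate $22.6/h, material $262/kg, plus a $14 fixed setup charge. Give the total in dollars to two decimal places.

$737.46

Machine-time cost = 22.6 × 29.6 = $668.96.
Material cost = 262 × 208/1000 = $54.496.
Total = 668.96 + 54.496 + 14 = 737.456 ≈ $737.46.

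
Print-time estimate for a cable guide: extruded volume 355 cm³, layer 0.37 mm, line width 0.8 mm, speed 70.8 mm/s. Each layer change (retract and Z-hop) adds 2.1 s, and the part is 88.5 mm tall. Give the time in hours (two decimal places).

Bead cross-section = 0.37 × 0.8 = 0.296 mm².
Toolpath length = 355 cm³ / 0.296 mm² = 355000 / 0.296 = 1199324.3 mm.
Print-move time: 1199324.3 / 70.8 → 16939.6 s.
Number of layers: 88.5 / 0.37 → 240 (rounded up).
Z-hop total = 240 × 2.1 = 504 s.
Total = 16939.6 + 504 = 17443.6 s = 4.85 hours.

4.85 hours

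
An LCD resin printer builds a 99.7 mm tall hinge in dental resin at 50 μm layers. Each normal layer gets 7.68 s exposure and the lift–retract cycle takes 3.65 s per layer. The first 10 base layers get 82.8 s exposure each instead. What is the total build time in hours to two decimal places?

6.48 hours

Layer count = ceil(99.7 / 0.05) = 1994.
Base layers = 10 × (82.8 + 3.65), so 864.5 s.
Regular layers: 1984 × (7.68 + 3.65) → 22478.72 s.
Sum: 864.5 + 22478.72 = 23343.22 s → 6.48 hours.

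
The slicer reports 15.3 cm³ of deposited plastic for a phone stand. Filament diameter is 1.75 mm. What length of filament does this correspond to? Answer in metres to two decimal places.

A = π r² = π × 0.875² = 2.4053 mm².
Length = 15.3 cm³ / 2.4053 mm² = 15300 / 2.4053 = 6360.95 mm = 6.36 m.

6.36 m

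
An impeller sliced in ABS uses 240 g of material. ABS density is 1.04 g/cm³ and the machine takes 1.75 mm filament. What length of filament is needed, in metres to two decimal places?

95.94 m

Volume = 240 g / 1.04 g·cm⁻³ = 230.7692 cm³ = 230769.2 mm³.
Cross-section of 1.75 mm filament: π·(1.75/2)² = 2.4053 mm².
L = V/A = 230769.2/2.4053 = 95941.96 mm → 95.94 m.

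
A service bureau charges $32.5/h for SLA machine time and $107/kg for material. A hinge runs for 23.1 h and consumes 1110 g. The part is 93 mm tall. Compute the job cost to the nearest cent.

Time charge = 32.5 × 23.1 = $750.75.
Feedstock cost: 107 × 1110/1000 → $118.77.
Total = 750.75 + 118.77 = $869.52.

$869.52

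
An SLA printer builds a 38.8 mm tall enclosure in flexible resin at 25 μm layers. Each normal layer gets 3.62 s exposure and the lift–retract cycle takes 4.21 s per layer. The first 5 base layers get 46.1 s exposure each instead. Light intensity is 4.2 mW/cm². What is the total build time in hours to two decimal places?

3.43 hours

Layer count = ceil(38.8 / 0.025) = 1552.
Bottom layers: 5 × (46.1 + 4.21) → 251.55 s.
Normal layers = 1547 × (3.62 + 4.21), so 12113.01 s.
Total = 251.55 + 12113.01 = 12364.56 s = 3.43 hours.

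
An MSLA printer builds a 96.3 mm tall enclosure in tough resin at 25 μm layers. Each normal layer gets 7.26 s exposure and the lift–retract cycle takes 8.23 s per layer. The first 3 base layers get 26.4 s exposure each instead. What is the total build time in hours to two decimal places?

16.59 hours

Layer count = ceil(96.3 / 0.025) = 3852.
Burn-in layers = 3 × (26.4 + 8.23), so 103.89 s.
Remaining layers = 3849 × (7.26 + 8.23) = 59621.01 s.
Total = 103.89 + 59621.01 = 59724.9 s = 16.59 hours.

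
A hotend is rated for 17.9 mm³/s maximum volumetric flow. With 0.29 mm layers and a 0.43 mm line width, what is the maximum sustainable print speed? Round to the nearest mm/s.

Bead cross-section = 0.29 × 0.43, so 0.1247 mm².
v_max = Q/A = 17.9/0.1247 = 143.54 mm/s → 144 mm/s.

144 mm/s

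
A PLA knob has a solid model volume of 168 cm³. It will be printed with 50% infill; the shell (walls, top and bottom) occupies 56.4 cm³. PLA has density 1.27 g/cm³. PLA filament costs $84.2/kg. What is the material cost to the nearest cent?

Infill region: 168 − 56.4 → 111.6 cm³.
Deposited infill: 0.50 × 111.6 → 55.8 cm³.
Total extruded = 56.4 + 55.8 = 112.2 cm³.
Mass: 112.2 × 1.27 → 142.494 g.
At $84.2/kg: 142.494/1000 × 84.2 = $12.00.

$12.00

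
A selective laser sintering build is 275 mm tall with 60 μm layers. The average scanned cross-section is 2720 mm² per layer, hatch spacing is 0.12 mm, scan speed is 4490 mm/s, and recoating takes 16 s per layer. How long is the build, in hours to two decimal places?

Layers = ⌈275/0.06⌉ = 4584.
Scan path per layer: 2720 / 0.12 → 22666.7 mm.
Per-layer scan time = 22666.7 / 4490, so 5.0483 s.
Layer cycle = 5.0483 + 16, so 21.0483 s.
4584 layers × 21.0483 s/layer = 96485.4072 s, i.e. 26.80 hours.

26.80 hours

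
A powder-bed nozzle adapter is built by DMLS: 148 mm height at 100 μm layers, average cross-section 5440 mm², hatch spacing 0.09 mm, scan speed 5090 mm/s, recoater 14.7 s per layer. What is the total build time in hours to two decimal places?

10.93 hours

Number of layers: 148 / 0.1 → 1480 (rounded up).
Scan path per layer: 5440 / 0.09 → 60444.4 mm.
Per-layer scan time = 60444.4 / 5090 = 11.8751 s.
Time per layer = 11.8751 + 14.7 = 26.5751 s.
Build time = 1480 × 26.5751 = 39331.148 s = 10.93 hours.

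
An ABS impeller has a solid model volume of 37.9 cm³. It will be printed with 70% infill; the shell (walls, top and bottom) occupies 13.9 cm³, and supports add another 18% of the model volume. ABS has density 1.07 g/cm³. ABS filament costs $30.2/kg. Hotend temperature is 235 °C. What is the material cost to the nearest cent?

Infill region: 37.9 − 13.9 → 24 cm³.
Infill volume = 0.70 × 24 = 16.8 cm³.
Support = 0.18 × 37.9, so 6.822 cm³.
Total printed volume = 13.9 + 16.8 + 6.822 = 37.522 cm³.
Mass: 37.522 × 1.07 → 40.14854 g.
Cost = 40.14854 g / 1000 × $30.2/kg = $1.21.

$1.21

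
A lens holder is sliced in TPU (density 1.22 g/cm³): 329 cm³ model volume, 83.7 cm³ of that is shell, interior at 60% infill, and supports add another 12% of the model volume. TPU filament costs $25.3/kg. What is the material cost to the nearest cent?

Interior volume = 329 − 83.7 = 245.3 cm³.
Deposited infill = 0.60 × 245.3 = 147.18 cm³.
Support = 0.12 × 329, so 39.48 cm³.
Total extruded: 83.7 + 147.18 + 39.48 → 270.36 cm³.
Mass = 270.36 × 1.22 = 329.8392 g.
Cost = 329.8392 g / 1000 × $25.3/kg = $8.34.

$8.34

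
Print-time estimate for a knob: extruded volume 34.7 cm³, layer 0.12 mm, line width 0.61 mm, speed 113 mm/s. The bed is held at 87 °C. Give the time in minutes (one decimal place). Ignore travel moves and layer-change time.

Line area: 0.12 × 0.61 → 0.0732 mm².
Path length: 34700 mm³ / 0.0732 mm² → 474043.7 mm.
Time extruding = 474043.7 / 113 = 4195.1 s.
Converting: 4195.1 s = 69.9 minutes.

69.9 minutes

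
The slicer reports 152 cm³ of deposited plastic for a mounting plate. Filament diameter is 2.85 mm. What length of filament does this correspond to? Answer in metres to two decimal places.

23.83 m

A = π r² = π × 1.425² = 6.3794 mm².
L = 152000 mm³ / 6.3794 mm² = 23826.69 mm, i.e. 23.83 m.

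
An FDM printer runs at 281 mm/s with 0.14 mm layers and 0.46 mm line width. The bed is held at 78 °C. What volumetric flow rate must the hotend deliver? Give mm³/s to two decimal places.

Bead cross-section = 0.14 × 0.46 = 0.0644 mm².
Q = v·A = 281 × 0.0644 = 18.10 mm³/s.

18.10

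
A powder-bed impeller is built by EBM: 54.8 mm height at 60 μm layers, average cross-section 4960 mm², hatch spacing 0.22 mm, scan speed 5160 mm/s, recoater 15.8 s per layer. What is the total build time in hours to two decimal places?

5.12 hours

Layer count = ceil(54.8 / 0.06) = 914.
Hatch length per layer = 4960 / 0.22 = 22545.5 mm.
Beam time per layer = 22545.5 / 5160 = 4.3693 s.
Layer cycle: 4.3693 + 15.8 → 20.1693 s.
914 layers × 20.1693 s/layer = 18434.7402 s, i.e. 5.12 hours.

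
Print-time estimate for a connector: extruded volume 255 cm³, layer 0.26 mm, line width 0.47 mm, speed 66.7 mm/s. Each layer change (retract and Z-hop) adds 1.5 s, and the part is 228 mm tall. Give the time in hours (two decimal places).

Bead cross-section: 0.26 × 0.47 → 0.1222 mm².
Toolpath length = 255 cm³ / 0.1222 mm² = 255000 / 0.1222 = 2086743 mm.
Time extruding = 2086743 / 66.7 = 31285.5 s.
Layer count = ceil(228 / 0.26) = 877.
Non-print overhead: 877 × 1.5 → 1315.5 s.
Altogether 31285.5 + 1315.5 = 32601 s, i.e. 9.06 hours.

9.06 hours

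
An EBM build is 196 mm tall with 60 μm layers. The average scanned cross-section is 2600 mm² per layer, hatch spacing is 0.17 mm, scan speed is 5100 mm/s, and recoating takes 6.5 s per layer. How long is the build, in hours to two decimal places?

8.62 hours

Number of layers: 196 / 0.06 → 3267 (rounded up).
Per-layer scan distance = 2600 / 0.17 = 15294.1 mm.
Per-layer scan time: 15294.1 / 5100 → 2.9988 s.
Layer cycle = 2.9988 + 6.5, so 9.4988 s.
3267 layers × 9.4988 s/layer = 31032.5796 s, i.e. 8.62 hours.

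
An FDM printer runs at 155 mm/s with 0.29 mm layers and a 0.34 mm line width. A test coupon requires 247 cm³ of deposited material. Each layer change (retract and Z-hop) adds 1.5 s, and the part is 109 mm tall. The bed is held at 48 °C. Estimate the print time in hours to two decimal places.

Extrusion cross-section = 0.29 × 0.34 = 0.0986 mm².
Toolpath length = 247 cm³ / 0.0986 mm² = 247000 / 0.0986 = 2505071 mm.
Print-move time = 2505071 / 155, so 16161.7 s.
Layer count = ceil(109 / 0.29) = 376.
Z-hop total = 376 × 1.5 = 564 s.
Altogether 16161.7 + 564 = 16725.7 s, i.e. 4.65 hours.

4.65 hours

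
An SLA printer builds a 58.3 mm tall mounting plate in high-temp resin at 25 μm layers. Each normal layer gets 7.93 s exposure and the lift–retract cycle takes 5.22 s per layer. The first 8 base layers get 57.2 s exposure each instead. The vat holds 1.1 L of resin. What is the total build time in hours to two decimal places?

Layers = ⌈58.3/0.025⌉ = 2332.
Burn-in layers = 8 × (57.2 + 5.22) = 499.36 s.
Normal layers: 2324 × (7.93 + 5.22) → 30560.6 s.
Total = 499.36 + 30560.6 = 31059.96 s = 8.63 hours.

8.63 hours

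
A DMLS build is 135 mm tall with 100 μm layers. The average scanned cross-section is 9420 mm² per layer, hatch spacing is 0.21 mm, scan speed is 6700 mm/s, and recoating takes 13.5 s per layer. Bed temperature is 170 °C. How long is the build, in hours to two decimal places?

Number of layers: 135 / 0.1 → 1350 (rounded up).
Hatch length per layer = 9420 / 0.21 = 44857.1 mm.
Per-layer scan time: 44857.1 / 6700 → 6.6951 s.
Per-layer time: 6.6951 + 13.5 → 20.1951 s.
Total: 1350 × 20.1951 s = 27263.385 s → 7.57 hours.

7.57 hours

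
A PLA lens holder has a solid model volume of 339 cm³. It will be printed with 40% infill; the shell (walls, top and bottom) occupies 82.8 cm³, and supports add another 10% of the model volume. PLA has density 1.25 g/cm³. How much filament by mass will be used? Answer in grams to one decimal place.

274.0 g

Interior volume: 339 − 82.8 → 256.2 cm³.
Deposited infill = 0.40 × 256.2 = 102.48 cm³.
Support = 0.10 × 339 = 33.9 cm³.
Deposited volume = 82.8 + 102.48 + 33.9, so 219.18 cm³.
Mass = 219.18 × 1.25 = 273.975 g.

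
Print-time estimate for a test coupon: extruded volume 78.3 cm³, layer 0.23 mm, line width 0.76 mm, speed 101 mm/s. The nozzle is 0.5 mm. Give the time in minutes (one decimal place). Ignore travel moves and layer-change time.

Bead cross-section = 0.23 × 0.76, so 0.1748 mm².
Toolpath length = 78.3 cm³ / 0.1748 mm² = 78300 / 0.1748 = 447940.5 mm.
Extrusion time: 447940.5 / 101 → 4435.1 s.
4435.1 s = 73.9 minutes.

73.9 minutes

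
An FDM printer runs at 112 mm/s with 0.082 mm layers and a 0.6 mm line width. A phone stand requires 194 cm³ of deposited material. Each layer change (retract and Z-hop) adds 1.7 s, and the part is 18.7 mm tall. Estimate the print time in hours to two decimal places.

Bead cross-section = 0.082 × 0.6 = 0.0492 mm².
Total extruded path = 194000/0.0492 = 3943089.4 mm.
Print-move time: 3943089.4 / 112 → 35206.2 s.
Layer count = ceil(18.7 / 0.082) = 229.
Z-hop total = 229 × 1.7 = 389.3 s.
Altogether 35206.2 + 389.3 = 35595.5 s, i.e. 9.89 hours.

9.89 hours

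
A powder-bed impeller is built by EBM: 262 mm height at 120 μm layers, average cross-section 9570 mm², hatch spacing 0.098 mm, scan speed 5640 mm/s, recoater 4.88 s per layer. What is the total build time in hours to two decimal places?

Layers = ⌈262/0.12⌉ = 2184.
Hatch length per layer = 9570 / 0.098, so 97653.1 mm.
Scan time per layer: 97653.1 / 5640 → 17.3144 s.
Time per layer = 17.3144 + 4.88, so 22.1944 s.
Total: 2184 × 22.1944 s = 48472.5696 s → 13.46 hours.

13.46 hours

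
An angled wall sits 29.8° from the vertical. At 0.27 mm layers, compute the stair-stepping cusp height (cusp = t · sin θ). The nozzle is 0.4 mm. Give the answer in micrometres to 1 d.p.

Cusp = layer height × sin(29.8°) = 0.27 × 0.4970 = 0.13419 mm = 134.2 μm.

134.2 μm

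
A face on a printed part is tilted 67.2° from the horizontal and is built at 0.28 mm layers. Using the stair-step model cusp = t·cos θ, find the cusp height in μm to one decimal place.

h_c = t·cos θ = 0.28 × 0.3875 = 0.1085 mm (108.5 μm).

108.5 μm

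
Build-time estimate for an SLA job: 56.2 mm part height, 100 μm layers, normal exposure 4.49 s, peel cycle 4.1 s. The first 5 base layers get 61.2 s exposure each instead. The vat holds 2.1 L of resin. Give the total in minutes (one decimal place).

Layer count = ceil(56.2 / 0.1) = 562.
Base layers = 5 × (61.2 + 4.1), so 326.5 s.
Normal layers = 557 × (4.49 + 4.1), so 4784.63 s.
Total = 326.5 + 4784.63 = 5111.13 s = 85.2 minutes.

85.2 minutes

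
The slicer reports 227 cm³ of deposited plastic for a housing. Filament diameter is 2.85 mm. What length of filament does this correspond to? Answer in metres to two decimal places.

Cross-section of 2.85 mm filament: π·(2.85/2)² = 6.3794 mm².
Length = 227 cm³ / 6.3794 mm² = 227000 / 6.3794 = 35583.28 mm = 35.58 m.

35.58 m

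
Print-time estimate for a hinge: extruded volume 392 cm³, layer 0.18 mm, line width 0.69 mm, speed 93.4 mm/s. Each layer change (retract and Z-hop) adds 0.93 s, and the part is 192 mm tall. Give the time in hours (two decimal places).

Line area = 0.18 × 0.69 = 0.1242 mm².
Total extruded path = 392000/0.1242 = 3156199.7 mm.
Print-move time: 3156199.7 / 93.4 → 33792.3 s.
Layers = ⌈192/0.18⌉ = 1067.
Z-hop total = 1067 × 0.93 = 992.31 s.
Altogether 33792.3 + 992.31 = 34784.61 s, i.e. 9.66 hours.

9.66 hours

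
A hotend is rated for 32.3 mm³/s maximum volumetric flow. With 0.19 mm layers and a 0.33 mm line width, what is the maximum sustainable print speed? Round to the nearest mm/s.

Extrusion cross-section: 0.19 × 0.33 → 0.0627 mm².
v_max = Q/A = 32.3/0.0627 = 515.15 mm/s → 515 mm/s.

515 mm/s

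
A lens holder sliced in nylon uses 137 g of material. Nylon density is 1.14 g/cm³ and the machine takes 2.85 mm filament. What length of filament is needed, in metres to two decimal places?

18.84 m

Extruded volume: 137/1.14 = 120.1754 cm³ (120175.4 mm³).
A = π r² = π × 1.425² = 6.3794 mm².
L = V/A = 120175.4/6.3794 = 18838.04 mm → 18.84 m.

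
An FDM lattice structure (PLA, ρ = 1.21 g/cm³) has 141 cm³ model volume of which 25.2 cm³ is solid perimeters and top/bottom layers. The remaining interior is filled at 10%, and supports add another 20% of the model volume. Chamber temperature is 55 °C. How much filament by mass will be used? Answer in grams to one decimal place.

78.6 g

Interior volume: 141 − 25.2 → 115.8 cm³.
Infill deposited = 0.10 × 115.8 = 11.58 cm³.
Support = 0.20 × 141, so 28.2 cm³.
Total extruded = 25.2 + 11.58 + 28.2 = 64.98 cm³.
Mass = 64.98 × 1.21, so 78.6258 g.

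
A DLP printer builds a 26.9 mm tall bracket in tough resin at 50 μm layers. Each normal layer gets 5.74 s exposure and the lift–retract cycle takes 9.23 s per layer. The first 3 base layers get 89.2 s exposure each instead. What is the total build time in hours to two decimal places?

2.31 hours

Layer count = ceil(26.9 / 0.05) = 538.
Burn-in layers = 3 × (89.2 + 9.23), so 295.29 s.
Normal layers: 535 × (5.74 + 9.23) → 8008.95 s.
Sum: 295.29 + 8008.95 = 8304.24 s → 2.31 hours.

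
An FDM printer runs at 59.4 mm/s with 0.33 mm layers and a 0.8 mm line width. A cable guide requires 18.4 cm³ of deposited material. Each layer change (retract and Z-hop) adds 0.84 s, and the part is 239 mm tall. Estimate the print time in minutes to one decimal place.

29.7 minutes

Line area = 0.33 × 0.8 = 0.264 mm².
Total extruded path = 18400/0.264 = 69697 mm.
Extrusion time: 69697 / 59.4 → 1173.4 s.
Layers = ⌈239/0.33⌉ = 725.
Z-hop total = 725 × 0.84 = 609 s.
Total = 1173.4 + 609 = 1782.4 s = 29.7 minutes.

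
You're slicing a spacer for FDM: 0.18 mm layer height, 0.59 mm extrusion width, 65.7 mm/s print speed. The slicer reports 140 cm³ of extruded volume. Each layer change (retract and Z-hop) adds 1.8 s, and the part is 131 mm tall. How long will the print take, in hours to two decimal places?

5.94 hours

Line area = 0.18 × 0.59, so 0.1062 mm².
Toolpath length = 140 cm³ / 0.1062 mm² = 140000 / 0.1062 = 1318267.4 mm.
Extrusion time = 1318267.4 / 65.7 = 20065 s.
Layers = ⌈131/0.18⌉ = 728.
Layer-change overhead: 728 × 1.8 → 1310.4 s.
Total = 20065 + 1310.4 = 21375.4 s = 5.94 hours.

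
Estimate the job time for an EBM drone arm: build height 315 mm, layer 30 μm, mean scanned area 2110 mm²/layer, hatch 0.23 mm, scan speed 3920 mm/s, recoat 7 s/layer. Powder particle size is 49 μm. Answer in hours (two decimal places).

Number of layers: 315 / 0.03 → 10500 (rounded up).
Hatch length per layer = 2110 / 0.23 = 9173.9 mm.
Per-layer scan time = 9173.9 / 3920, so 2.3403 s.
Layer cycle = 2.3403 + 7, so 9.3403 s.
10500 layers × 9.3403 s/layer = 98073.15 s, i.e. 27.24 hours.

27.24 hours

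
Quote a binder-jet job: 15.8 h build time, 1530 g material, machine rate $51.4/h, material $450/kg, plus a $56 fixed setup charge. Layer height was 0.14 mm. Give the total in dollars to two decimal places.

Machine-time cost: 51.4 × 15.8 → $812.12.
Material charge = 450 × 1530/1000, so $688.50.
Total = 812.12 + 688.50 + 56 = $1556.62.

$1556.62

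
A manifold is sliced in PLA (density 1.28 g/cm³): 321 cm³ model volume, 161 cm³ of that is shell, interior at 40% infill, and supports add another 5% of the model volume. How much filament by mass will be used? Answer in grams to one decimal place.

308.5 g

Infill region = 321 − 161 = 160 cm³.
Infill deposited = 0.40 × 160 = 64 cm³.
Support = 0.05 × 321, so 16.05 cm³.
Total extruded = 161 + 64 + 16.05 = 241.05 cm³.
Mass = 241.05 × 1.28 = 308.544 g.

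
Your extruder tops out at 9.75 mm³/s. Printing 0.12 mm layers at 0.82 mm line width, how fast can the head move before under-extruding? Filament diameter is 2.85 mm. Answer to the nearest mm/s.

Bead cross-section = 0.12 × 0.82 = 0.0984 mm².
Max speed = 9.75 / 0.0984 = 99.09 ≈ 99 mm/s.

99 mm/s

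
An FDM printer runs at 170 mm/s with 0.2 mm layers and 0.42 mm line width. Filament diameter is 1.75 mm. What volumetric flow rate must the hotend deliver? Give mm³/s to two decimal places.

A = 0.2 × 0.42 = 0.084 mm².
Volumetric flow = 170 × 0.084 = 14.28 mm³/s.

14.28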